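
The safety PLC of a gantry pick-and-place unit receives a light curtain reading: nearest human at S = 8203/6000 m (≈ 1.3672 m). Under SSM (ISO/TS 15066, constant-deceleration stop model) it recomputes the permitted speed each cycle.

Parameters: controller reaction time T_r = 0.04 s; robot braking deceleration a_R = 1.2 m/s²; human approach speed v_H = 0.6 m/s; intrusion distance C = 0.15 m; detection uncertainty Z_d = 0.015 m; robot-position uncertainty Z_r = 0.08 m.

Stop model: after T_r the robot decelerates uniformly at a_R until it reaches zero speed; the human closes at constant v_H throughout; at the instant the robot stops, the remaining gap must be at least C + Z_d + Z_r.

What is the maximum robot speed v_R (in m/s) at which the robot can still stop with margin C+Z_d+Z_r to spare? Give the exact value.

v_R_max = 11/10 m/s = 1.1000 m/s

at the boundary: (5/12)·v² + (27/50)·v + (-6589/6000) = 0
  disc = (27/50)² − 4·(5/12)·(-6589/6000) = 190969/90000 ; √disc = 437/300
  v_R = (−(27/50) + 437/300) / (2·(5/12)) = 11/10 m/s
check:
stop time T_s = (11/10)/(6/5) = 0.9167 s
robot covers v_R·T_r = 1.1000·0.0400 = 0.0440 m before braking
robot under decel: 1.1000²/(2·1.2000) = 0.5042 m
human closes 0.6000·0.9567 = 0.5740 m
margins: 0.1500+0.0150+0.0800 = 0.2450 m
sum ≈ 0.0440+0.5042+0.5740+0.2450 ≈ 1.3672 m = S ✓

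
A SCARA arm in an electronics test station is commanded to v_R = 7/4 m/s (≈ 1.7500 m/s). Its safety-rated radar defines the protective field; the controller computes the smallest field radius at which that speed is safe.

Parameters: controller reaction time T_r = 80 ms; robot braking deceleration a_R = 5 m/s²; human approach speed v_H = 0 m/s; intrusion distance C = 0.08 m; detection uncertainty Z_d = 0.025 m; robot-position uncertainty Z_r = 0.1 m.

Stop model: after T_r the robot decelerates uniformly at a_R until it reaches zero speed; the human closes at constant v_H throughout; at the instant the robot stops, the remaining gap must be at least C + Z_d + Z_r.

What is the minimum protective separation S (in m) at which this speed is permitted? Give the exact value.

S_min = 521/800 m = 0.6512 m

braking lasts T_s = (7/4)/5 = 0.3500 s
robot in T_r: 1.7500·0.0800 = 0.1400 m
robot under decel: 1.7500²/(2·5.0000) = 0.3063 m
human over T_r+T_s: 0.0000·(0.0800+0.3500) = 0.0000 m
C+Z_d+Z_r = 0.0800+0.0250+0.1000 = 0.2050 m
S_min ≈ 0.1400+0.3063+0.0000+0.2050  ⇒  S_min = 521/800 m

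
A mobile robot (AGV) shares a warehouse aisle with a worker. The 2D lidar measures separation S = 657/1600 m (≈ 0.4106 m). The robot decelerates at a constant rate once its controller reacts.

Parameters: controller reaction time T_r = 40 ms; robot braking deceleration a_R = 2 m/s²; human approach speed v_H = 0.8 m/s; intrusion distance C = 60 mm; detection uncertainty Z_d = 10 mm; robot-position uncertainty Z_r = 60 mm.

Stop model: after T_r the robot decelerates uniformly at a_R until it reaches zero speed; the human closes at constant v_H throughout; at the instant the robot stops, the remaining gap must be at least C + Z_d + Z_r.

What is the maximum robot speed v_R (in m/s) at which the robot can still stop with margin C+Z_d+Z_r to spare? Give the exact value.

v_R_max = 9/20 m/s = 0.4500 m/s

collect terms ⇒ (1/4)·v_R² + (11/25)·v_R + (-1989/8000) = 0
  disc = (11/25)² − 4·(1/4)·(-1989/8000) = 17689/40000 ; √disc = 133/200
  v_R = (−(11/25) + 133/200) / (2·(1/4)) = 9/20 m/s
check:
T_s = v_R/a_R = (9/20)/2 = 0.2250 s
robot in T_r: 0.4500·0.0400 = 0.0180 m
robot under decel: 0.4500²/(2·2.0000) = 0.0506 m
human closes 0.8000·0.2650 = 0.2120 m
residual clearance needed = 0.0600+0.0100+0.0600 = 0.1300 m
sum ≈ 0.0180+0.0506+0.2120+0.1300 ≈ 0.4106 m = S ✓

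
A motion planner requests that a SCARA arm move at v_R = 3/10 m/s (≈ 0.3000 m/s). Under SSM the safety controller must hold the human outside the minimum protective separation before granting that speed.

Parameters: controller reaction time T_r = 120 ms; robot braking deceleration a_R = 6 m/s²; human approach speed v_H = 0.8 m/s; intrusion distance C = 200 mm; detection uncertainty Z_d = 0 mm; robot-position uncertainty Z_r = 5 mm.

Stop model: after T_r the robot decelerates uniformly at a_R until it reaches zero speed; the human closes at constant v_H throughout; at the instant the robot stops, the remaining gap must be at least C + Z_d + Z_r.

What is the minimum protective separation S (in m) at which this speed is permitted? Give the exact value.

S_min = 769/2000 m = 0.3845 m

braking lasts T_s = (3/10)/6 = 0.0500 s
robot covers v_R·T_r = 0.3000·0.1200 = 0.0360 m before braking
robot covers 0.3000·0.0500 − ½·6.0000·0.0500² = 0.0075 m while stopping
human over T_r+T_s: 0.8000·(0.1200+0.0500) = 0.1360 m
margins: 0.2000+0.0000+0.0050 = 0.2050 m
S_min ≈ 0.0360+0.0075+0.1360+0.2050  ⇒  S_min = 769/2000 m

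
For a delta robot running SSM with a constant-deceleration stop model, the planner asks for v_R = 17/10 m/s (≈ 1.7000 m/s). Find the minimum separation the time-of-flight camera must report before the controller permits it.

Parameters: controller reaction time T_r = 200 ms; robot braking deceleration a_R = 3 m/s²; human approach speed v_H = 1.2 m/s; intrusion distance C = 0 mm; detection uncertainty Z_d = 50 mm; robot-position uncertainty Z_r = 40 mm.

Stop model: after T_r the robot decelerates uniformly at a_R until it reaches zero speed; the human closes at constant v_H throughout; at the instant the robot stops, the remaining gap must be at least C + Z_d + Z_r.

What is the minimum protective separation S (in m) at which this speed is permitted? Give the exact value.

S_min = 1099/600 m = 1.8317 m

T_s = v_R/a_R = (17/10)/3 = 0.5667 s
robot in T_r: 1.7000·0.2000 = 0.3400 m
robot covers 1.7000·0.5667 − ½·3.0000·0.5667² = 0.4817 m while stopping
human closes 1.2000·0.7667 = 0.9200 m
residual clearance needed = 0.0000+0.0500+0.0400 = 0.0900 m
S_min ≈ 0.3400+0.4817+0.9200+0.0900  ⇒  S_min = 1099/600 m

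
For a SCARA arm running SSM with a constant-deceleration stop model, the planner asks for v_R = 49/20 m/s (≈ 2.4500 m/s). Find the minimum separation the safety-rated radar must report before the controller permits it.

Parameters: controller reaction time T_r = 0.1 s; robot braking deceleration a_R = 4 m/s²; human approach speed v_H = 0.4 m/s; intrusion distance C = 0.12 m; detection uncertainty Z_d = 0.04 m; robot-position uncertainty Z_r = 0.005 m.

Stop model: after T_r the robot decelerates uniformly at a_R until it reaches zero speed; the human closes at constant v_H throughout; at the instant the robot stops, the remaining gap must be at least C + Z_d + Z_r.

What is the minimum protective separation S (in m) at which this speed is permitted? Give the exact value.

S_min = 185/128 m = 1.4453 m

braking lasts T_s = (49/20)/4 = 0.6125 s
robot in T_r: 2.4500·0.1000 = 0.2450 m
robot covers 2.4500·0.6125 − ½·4.0000·0.6125² = 0.7503 m while stopping
human over T_r+T_s: 0.4000·(0.1000+0.6125) = 0.2850 m
margins: 0.1200+0.0400+0.0050 = 0.1650 m
S_min ≈ 0.2450+0.7503+0.2850+0.1650  ⇒  S_min = 185/128 m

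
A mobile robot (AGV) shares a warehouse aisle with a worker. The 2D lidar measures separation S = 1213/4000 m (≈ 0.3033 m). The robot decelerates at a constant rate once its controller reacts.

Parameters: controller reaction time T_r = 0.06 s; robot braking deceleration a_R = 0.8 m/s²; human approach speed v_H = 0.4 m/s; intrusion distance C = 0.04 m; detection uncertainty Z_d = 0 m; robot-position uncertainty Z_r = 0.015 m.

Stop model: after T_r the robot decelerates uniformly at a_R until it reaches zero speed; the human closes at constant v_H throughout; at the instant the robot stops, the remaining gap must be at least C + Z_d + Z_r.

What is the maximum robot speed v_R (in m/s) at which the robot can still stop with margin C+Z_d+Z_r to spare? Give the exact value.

quadratic (5/8)·v² + (14/25)·v + (-897/4000) = 0
  disc = (14/25)² − 4·(5/8)·(-897/4000) = 34969/40000 ; √disc = 187/200
  v_R = (−(14/25) + 187/200) / (2·(5/8)) = 3/10 m/s
check:
stop time T_s = (3/10)/(4/5) = 0.3750 s
robot in T_r: 0.3000·0.0600 = 0.0180 m
robot covers 0.3000·0.3750 − ½·0.8000·0.3750² = 0.0563 m while stopping
person approaches 0.4000·(0.0600+0.3750) = 0.1740 m
C+Z_d+Z_r = 0.0400+0.0000+0.0150 = 0.0550 m
sum ≈ 0.0180+0.0563+0.1740+0.0550 ≈ 0.3033 m = S ✓

v_R_max = 3/10 m/s = 0.3000 m/s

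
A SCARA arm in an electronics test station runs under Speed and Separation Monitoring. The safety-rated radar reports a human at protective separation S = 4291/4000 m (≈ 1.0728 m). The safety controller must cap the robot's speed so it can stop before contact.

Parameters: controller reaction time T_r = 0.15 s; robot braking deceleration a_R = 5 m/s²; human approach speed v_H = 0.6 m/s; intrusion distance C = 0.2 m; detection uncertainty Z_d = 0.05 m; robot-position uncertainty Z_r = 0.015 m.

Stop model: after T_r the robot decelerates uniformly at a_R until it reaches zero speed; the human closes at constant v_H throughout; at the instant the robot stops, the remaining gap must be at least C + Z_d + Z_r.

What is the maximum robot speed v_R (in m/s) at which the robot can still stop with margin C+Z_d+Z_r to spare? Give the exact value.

at the boundary: (1/10)·v² + (27/100)·v + (-2871/4000) = 0
  disc = (27/100)² − 4·(1/10)·(-2871/4000) = 9/25 ; √disc = 3/5
  v_R = (−(27/100) + 3/5) / (2·(1/10)) = 33/20 m/s
check:
T_s = v_R/a_R = (33/20)/5 = 0.3300 s
robot in T_r: 1.6500·0.1500 = 0.2475 m
braking distance = 1.6500²/(2·5.0000) = 0.2722 m
human over T_r+T_s: 0.6000·(0.1500+0.3300) = 0.2880 m
C+Z_d+Z_r = 0.2000+0.0500+0.0150 = 0.2650 m
sum ≈ 0.2475+0.2722+0.2880+0.2650 ≈ 1.0728 m = S ✓

v_R_max = 33/20 m/s = 1.6500 m/s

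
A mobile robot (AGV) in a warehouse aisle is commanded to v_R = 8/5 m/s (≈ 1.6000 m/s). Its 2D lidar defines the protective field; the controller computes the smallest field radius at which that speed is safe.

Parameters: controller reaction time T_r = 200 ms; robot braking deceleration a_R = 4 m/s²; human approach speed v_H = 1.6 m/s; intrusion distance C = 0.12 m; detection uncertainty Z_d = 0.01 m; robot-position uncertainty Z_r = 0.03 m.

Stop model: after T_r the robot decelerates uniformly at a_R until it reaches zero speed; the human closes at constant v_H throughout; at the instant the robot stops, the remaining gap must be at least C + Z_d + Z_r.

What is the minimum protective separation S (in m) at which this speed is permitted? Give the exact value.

braking lasts T_s = (8/5)/4 = 0.4000 s
robot covers v_R·T_r = 1.6000·0.2000 = 0.3200 m before braking
braking distance = 1.6000²/(2·4.0000) = 0.3200 m
human over T_r+T_s: 1.6000·(0.2000+0.4000) = 0.9600 m
C+Z_d+Z_r = 0.1200+0.0100+0.0300 = 0.1600 m
S_min ≈ 0.3200+0.3200+0.9600+0.1600  ⇒  S_min = 44/25 m

S_min = 44/25 m = 1.7600 m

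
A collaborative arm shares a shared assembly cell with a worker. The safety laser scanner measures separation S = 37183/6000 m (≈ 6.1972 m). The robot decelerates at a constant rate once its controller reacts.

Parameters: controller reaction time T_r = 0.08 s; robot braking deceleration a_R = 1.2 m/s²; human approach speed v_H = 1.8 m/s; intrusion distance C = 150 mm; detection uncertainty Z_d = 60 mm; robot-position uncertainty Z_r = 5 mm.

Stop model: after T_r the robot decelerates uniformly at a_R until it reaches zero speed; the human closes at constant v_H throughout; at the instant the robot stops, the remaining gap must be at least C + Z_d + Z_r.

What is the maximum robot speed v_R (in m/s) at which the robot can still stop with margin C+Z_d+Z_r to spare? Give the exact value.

v_R_max = 23/10 m/s = 2.3000 m/s

collect terms ⇒ (5/12)·v_R² + (79/50)·v_R + (-35029/6000) = 0
  disc = (79/50)² − 4·(5/12)·(-35029/6000) = 1100401/90000 ; √disc = 1049/300
  v_R = (−(79/50) + 1049/300) / (2·(5/12)) = 23/10 m/s
check:
stop time T_s = (23/10)/(6/5) = 1.9167 s
robot covers v_R·T_r = 2.3000·0.0800 = 0.1840 m before braking
robot under decel: 2.3000²/(2·1.2000) = 2.2042 m
person approaches 1.8000·(0.0800+1.9167) = 3.5940 m
margins: 0.1500+0.0600+0.0050 = 0.2150 m
sum ≈ 0.1840+2.2042+3.5940+0.2150 ≈ 6.1972 m = S ✓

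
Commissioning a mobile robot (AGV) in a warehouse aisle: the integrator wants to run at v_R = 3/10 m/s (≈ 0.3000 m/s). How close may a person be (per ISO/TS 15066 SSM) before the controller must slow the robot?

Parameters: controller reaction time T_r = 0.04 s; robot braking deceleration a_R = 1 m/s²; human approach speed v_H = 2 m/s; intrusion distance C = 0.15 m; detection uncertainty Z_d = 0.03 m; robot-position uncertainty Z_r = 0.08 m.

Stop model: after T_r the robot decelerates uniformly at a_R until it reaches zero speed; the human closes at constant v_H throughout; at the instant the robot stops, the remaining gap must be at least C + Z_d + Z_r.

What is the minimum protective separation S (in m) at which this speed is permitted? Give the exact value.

braking lasts T_s = (3/10)/1 = 0.3000 s
robot in T_r: 0.3000·0.0400 = 0.0120 m
robot under decel: 0.3000²/(2·1.0000) = 0.0450 m
person approaches 2.0000·(0.0400+0.3000) = 0.6800 m
margins: 0.1500+0.0300+0.0800 = 0.2600 m
S_min ≈ 0.0120+0.0450+0.6800+0.2600  ⇒  S_min = 997/1000 m

S_min = 997/1000 m = 0.9970 m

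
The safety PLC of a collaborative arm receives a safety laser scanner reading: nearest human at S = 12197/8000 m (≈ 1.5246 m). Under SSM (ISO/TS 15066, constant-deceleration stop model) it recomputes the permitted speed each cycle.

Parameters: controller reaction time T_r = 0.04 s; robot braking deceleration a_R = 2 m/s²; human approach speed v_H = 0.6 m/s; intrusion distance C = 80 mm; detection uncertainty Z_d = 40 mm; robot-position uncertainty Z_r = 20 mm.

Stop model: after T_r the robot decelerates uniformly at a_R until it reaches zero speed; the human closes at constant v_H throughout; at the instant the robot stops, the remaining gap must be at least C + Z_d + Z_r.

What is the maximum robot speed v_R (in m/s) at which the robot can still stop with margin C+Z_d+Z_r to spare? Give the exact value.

v_R_max = 7/4 m/s = 1.7500 m/s

collect terms ⇒ (1/4)·v_R² + (17/50)·v_R + (-2177/1600) = 0
  disc = (17/50)² − 4·(1/4)·(-2177/1600) = 59049/40000 ; √disc = 243/200
  v_R = (−(17/50) + 243/200) / (2·(1/4)) = 7/4 m/s
check:
braking lasts T_s = (7/4)/2 = 0.8750 s
reaction-phase robot travel = 1.7500·0.0400 = 0.0700 m
robot covers 1.7500·0.8750 − ½·2.0000·0.8750² = 0.7656 m while stopping
human over T_r+T_s: 0.6000·(0.0400+0.8750) = 0.5490 m
residual clearance needed = 0.0800+0.0400+0.0200 = 0.1400 m
sum ≈ 0.0700+0.7656+0.5490+0.1400 ≈ 1.5246 m = S ✓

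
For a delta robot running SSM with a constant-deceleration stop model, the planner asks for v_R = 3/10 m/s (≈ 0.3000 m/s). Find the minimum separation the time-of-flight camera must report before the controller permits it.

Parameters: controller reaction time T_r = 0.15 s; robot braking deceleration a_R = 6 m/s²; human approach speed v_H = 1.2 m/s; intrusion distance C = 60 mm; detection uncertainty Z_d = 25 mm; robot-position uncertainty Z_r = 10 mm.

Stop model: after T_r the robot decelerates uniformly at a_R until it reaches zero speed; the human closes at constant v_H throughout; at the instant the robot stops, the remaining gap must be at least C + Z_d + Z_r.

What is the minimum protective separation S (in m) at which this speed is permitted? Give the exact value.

S_min = 31/80 m = 0.3875 m

braking lasts T_s = (3/10)/6 = 0.0500 s
robot in T_r: 0.3000·0.1500 = 0.0450 m
robot covers 0.3000·0.0500 − ½·6.0000·0.0500² = 0.0075 m while stopping
person approaches 1.2000·(0.1500+0.0500) = 0.2400 m
C+Z_d+Z_r = 0.0600+0.0250+0.0100 = 0.0950 m
S_min ≈ 0.0450+0.0075+0.2400+0.0950  ⇒  S_min = 31/80 m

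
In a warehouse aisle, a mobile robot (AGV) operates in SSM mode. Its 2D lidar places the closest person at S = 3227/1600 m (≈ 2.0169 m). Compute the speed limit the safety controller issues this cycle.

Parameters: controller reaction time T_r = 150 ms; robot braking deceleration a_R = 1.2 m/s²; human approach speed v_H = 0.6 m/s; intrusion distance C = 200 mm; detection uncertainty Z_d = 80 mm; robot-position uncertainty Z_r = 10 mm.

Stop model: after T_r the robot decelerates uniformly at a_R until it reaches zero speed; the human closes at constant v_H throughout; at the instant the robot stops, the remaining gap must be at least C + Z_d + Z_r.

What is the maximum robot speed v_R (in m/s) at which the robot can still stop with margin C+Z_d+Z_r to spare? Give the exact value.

quadratic (5/12)·v² + (13/20)·v + (-2619/1600) = 0
  disc = (13/20)² − 4·(5/12)·(-2619/1600) = 5041/1600 ; √disc = 71/40
  v_R = (−(13/20) + 71/40) / (2·(5/12)) = 27/20 m/s
check:
braking lasts T_s = (27/20)/(6/5) = 1.1250 s
robot in T_r: 1.3500·0.1500 = 0.2025 m
robot covers 1.3500·1.1250 − ½·1.2000·1.1250² = 0.7594 m while stopping
human over T_r+T_s: 0.6000·(0.1500+1.1250) = 0.7650 m
C+Z_d+Z_r = 0.2000+0.0800+0.0100 = 0.2900 m
sum ≈ 0.2025+0.7594+0.7650+0.2900 ≈ 2.0169 m = S ✓

v_R_max = 27/20 m/s = 1.3500 m/s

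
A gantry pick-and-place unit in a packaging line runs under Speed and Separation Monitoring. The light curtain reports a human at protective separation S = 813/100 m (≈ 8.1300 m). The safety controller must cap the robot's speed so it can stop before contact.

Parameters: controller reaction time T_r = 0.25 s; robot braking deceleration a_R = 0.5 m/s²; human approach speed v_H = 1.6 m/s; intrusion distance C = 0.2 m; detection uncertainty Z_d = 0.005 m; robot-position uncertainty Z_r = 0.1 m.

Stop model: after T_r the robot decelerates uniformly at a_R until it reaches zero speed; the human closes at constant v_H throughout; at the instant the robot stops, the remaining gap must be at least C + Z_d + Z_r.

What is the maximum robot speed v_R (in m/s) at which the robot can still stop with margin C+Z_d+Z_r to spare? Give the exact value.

collect terms ⇒ (1)·v_R² + (69/20)·v_R + (-297/40) = 0
  disc = (69/20)² − 4·(1)·(-297/40) = 16641/400 ; √disc = 129/20
  v_R = (−(69/20) + 129/20) / (2·(1)) = 3/2 m/s
check:
braking lasts T_s = (3/2)/(1/2) = 3.0000 s
reaction-phase robot travel = 1.5000·0.2500 = 0.3750 m
robot covers 1.5000·3.0000 − ½·0.5000·3.0000² = 2.2500 m while stopping
human closes 1.6000·3.2500 = 5.2000 m
residual clearance needed = 0.2000+0.0050+0.1000 = 0.3050 m
sum ≈ 0.3750+2.2500+5.2000+0.3050 ≈ 8.1300 m = S ✓

v_R_max = 3/2 m/s = 1.5000 m/s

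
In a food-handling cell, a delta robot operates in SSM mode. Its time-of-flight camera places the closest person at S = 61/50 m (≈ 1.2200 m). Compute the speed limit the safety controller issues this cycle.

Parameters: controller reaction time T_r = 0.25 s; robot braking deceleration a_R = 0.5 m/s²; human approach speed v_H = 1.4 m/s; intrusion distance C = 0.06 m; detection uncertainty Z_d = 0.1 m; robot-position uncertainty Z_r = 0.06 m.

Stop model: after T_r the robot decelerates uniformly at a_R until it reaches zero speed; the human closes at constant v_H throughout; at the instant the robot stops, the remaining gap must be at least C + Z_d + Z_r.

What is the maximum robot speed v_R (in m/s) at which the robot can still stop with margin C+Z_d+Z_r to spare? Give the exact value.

quadratic (1)·v² + (61/20)·v + (-13/20) = 0
  disc = (61/20)² − 4·(1)·(-13/20) = 4761/400 ; √disc = 69/20
  v_R = (−(61/20) + 69/20) / (2·(1)) = 1/5 m/s
check:
T_s = v_R/a_R = (1/5)/(1/2) = 0.4000 s
robot covers v_R·T_r = 0.2000·0.2500 = 0.0500 m before braking
robot under decel: 0.2000²/(2·0.5000) = 0.0400 m
person approaches 1.4000·(0.2500+0.4000) = 0.9100 m
C+Z_d+Z_r = 0.0600+0.1000+0.0600 = 0.2200 m
sum ≈ 0.0500+0.0400+0.9100+0.2200 ≈ 1.2200 m = S ✓

v_R_max = 1/5 m/s = 0.2000 m/s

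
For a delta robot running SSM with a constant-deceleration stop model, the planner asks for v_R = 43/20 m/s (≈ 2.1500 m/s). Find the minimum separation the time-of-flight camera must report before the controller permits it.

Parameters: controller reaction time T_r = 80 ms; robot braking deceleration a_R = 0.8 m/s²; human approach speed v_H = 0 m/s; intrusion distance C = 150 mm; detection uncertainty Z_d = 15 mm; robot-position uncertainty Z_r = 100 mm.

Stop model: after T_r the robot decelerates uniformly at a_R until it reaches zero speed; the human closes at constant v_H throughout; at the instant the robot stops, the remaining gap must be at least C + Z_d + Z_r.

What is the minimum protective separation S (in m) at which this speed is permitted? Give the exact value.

S_min = 53217/16000 m = 3.3261 m

T_s = v_R/a_R = (43/20)/(4/5) = 2.6875 s
robot covers v_R·T_r = 2.1500·0.0800 = 0.1720 m before braking
robot covers 2.1500·2.6875 − ½·0.8000·2.6875² = 2.8891 m while stopping
human over T_r+T_s: 0.0000·(0.0800+2.6875) = 0.0000 m
margins: 0.1500+0.0150+0.1000 = 0.2650 m
S_min ≈ 0.1720+2.8891+0.0000+0.2650  ⇒  S_min = 53217/16000 m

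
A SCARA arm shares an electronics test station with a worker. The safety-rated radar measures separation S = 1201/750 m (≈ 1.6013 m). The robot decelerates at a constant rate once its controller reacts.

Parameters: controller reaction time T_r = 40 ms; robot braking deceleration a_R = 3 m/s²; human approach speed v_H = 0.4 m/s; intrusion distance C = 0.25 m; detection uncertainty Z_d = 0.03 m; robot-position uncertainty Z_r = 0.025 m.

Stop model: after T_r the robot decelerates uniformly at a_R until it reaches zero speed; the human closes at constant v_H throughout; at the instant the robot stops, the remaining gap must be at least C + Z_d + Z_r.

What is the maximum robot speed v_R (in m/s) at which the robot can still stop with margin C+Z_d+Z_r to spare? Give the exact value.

v_R_max = 23/10 m/s = 2.3000 m/s

quadratic (1/6)·v² + (13/75)·v + (-3841/3000) = 0
  disc = (13/75)² − 4·(1/6)·(-3841/3000) = 2209/2500 ; √disc = 47/50
  v_R = (−(13/75) + 47/50) / (2·(1/6)) = 23/10 m/s
check:
stop time T_s = (23/10)/3 = 0.7667 s
reaction-phase robot travel = 2.3000·0.0400 = 0.0920 m
robot under decel: 2.3000²/(2·3.0000) = 0.8817 m
human closes 0.4000·0.8067 = 0.3227 m
margins: 0.2500+0.0300+0.0250 = 0.3050 m
sum ≈ 0.0920+0.8817+0.3227+0.3050 ≈ 1.6013 m = S ✓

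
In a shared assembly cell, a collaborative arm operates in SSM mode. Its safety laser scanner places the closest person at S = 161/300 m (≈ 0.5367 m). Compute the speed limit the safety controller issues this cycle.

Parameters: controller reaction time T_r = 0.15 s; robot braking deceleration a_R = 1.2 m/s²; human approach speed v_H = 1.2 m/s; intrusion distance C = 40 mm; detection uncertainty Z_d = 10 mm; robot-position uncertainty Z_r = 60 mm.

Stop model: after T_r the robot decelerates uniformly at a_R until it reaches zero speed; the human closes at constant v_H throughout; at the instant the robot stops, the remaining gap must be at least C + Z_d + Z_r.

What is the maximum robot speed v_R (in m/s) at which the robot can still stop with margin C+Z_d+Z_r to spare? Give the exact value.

at the boundary: (5/12)·v² + (23/20)·v + (-37/150) = 0
  disc = (23/20)² − 4·(5/12)·(-37/150) = 6241/3600 ; √disc = 79/60
  v_R = (−(23/20) + 79/60) / (2·(5/12)) = 1/5 m/s
check:
braking lasts T_s = (1/5)/(6/5) = 0.1667 s
robot in T_r: 0.2000·0.1500 = 0.0300 m
robot covers 0.2000·0.1667 − ½·1.2000·0.1667² = 0.0167 m while stopping
person approaches 1.2000·(0.1500+0.1667) = 0.3800 m
residual clearance needed = 0.0400+0.0100+0.0600 = 0.1100 m
sum ≈ 0.0300+0.0167+0.3800+0.1100 ≈ 0.5367 m = S ✓

v_R_max = 1/5 m/s = 0.2000 m/s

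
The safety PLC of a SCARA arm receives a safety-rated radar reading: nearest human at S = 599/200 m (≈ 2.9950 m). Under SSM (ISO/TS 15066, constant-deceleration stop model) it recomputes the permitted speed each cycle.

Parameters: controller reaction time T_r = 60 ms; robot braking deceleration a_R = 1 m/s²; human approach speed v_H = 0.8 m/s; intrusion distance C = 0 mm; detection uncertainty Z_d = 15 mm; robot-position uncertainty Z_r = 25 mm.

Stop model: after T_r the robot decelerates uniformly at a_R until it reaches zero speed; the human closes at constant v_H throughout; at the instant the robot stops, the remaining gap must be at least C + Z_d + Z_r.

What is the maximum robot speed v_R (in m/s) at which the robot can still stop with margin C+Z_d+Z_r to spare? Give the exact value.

v_R_max = 17/10 m/s = 1.7000 m/s

at the boundary: (1/2)·v² + (43/50)·v + (-2907/1000) = 0
  disc = (43/50)² − 4·(1/2)·(-2907/1000) = 4096/625 ; √disc = 64/25
  v_R = (−(43/50) + 64/25) / (2·(1/2)) = 17/10 m/s
check:
stop time T_s = (17/10)/1 = 1.7000 s
robot in T_r: 1.7000·0.0600 = 0.1020 m
braking distance = 1.7000²/(2·1.0000) = 1.4450 m
human closes 0.8000·1.7600 = 1.4080 m
C+Z_d+Z_r = 0.0000+0.0150+0.0250 = 0.0400 m
sum ≈ 0.1020+1.4450+1.4080+0.0400 ≈ 2.9950 m = S ✓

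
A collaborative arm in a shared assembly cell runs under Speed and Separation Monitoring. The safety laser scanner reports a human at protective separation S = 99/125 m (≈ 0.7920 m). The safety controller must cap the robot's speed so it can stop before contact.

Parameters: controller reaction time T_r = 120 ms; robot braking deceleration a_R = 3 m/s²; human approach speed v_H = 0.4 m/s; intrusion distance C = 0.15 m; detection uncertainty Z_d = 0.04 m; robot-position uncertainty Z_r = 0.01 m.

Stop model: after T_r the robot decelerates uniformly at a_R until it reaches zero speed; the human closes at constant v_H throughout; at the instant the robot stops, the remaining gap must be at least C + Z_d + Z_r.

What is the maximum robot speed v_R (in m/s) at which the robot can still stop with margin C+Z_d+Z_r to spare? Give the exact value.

collect terms ⇒ (1/6)·v_R² + (19/75)·v_R + (-68/125) = 0
  disc = (19/75)² − 4·(1/6)·(-68/125) = 2401/5625 ; √disc = 49/75
  v_R = (−(19/75) + 49/75) / (2·(1/6)) = 6/5 m/s
check:
T_s = v_R/a_R = (6/5)/3 = 0.4000 s
robot covers v_R·T_r = 1.2000·0.1200 = 0.1440 m before braking
robot under decel: 1.2000²/(2·3.0000) = 0.2400 m
human closes 0.4000·0.5200 = 0.2080 m
residual clearance needed = 0.1500+0.0400+0.0100 = 0.2000 m
sum ≈ 0.1440+0.2400+0.2080+0.2000 ≈ 0.7920 m = S ✓

v_R_max = 6/5 m/s = 1.2000 m/s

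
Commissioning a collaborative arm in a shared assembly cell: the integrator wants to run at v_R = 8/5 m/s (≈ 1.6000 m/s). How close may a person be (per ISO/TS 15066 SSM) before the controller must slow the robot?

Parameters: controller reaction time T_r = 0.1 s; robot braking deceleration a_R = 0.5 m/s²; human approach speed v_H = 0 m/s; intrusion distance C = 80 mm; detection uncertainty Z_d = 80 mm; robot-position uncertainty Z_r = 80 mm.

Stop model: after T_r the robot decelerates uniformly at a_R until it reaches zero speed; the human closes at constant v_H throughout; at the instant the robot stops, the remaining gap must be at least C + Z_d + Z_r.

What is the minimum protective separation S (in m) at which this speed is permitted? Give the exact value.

S_min = 74/25 m = 2.9600 m

braking lasts T_s = (8/5)/(1/2) = 3.2000 s
robot in T_r: 1.6000·0.1000 = 0.1600 m
robot covers 1.6000·3.2000 − ½·0.5000·3.2000² = 2.5600 m while stopping
human over T_r+T_s: 0.0000·(0.1000+3.2000) = 0.0000 m
C+Z_d+Z_r = 0.0800+0.0800+0.0800 = 0.2400 m
S_min ≈ 0.1600+2.5600+0.0000+0.2400  ⇒  S_min = 74/25 m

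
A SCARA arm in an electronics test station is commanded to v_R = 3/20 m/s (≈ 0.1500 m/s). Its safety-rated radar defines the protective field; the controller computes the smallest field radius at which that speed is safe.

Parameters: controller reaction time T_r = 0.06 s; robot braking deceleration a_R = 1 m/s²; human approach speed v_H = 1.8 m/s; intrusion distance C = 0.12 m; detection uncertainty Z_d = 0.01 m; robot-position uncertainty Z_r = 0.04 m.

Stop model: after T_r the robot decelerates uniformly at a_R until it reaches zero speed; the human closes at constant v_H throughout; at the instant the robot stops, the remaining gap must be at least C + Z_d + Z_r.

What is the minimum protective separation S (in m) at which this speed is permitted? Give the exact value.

S_min = 2273/4000 m = 0.5683 m

braking lasts T_s = (3/20)/1 = 0.1500 s
robot covers v_R·T_r = 0.1500·0.0600 = 0.0090 m before braking
braking distance = 0.1500²/(2·1.0000) = 0.0112 m
person approaches 1.8000·(0.0600+0.1500) = 0.3780 m
margins: 0.1200+0.0100+0.0400 = 0.1700 m
S_min ≈ 0.0090+0.0112+0.3780+0.1700  ⇒  S_min = 2273/4000 m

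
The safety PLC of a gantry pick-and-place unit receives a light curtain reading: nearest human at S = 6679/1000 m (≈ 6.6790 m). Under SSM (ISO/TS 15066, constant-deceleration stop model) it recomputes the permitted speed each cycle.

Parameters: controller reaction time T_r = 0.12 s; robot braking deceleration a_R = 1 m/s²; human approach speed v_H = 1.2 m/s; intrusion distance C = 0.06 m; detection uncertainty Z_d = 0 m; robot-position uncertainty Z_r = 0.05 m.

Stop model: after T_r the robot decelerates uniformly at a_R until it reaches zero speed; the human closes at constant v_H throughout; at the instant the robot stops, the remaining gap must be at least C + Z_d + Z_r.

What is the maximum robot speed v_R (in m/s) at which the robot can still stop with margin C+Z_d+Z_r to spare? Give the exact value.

quadratic (1/2)·v² + (33/25)·v + (-257/40) = 0
  disc = (33/25)² − 4·(1/2)·(-257/40) = 36481/2500 ; √disc = 191/50
  v_R = (−(33/25) + 191/50) / (2·(1/2)) = 5/2 m/s
check:
stop time T_s = (5/2)/1 = 2.5000 s
reaction-phase robot travel = 2.5000·0.1200 = 0.3000 m
braking distance = 2.5000²/(2·1.0000) = 3.1250 m
human over T_r+T_s: 1.2000·(0.1200+2.5000) = 3.1440 m
margins: 0.0600+0.0000+0.0500 = 0.1100 m
sum ≈ 0.3000+3.1250+3.1440+0.1100 ≈ 6.6790 m = S ✓

v_R_max = 5/2 m/s = 2.5000 m/s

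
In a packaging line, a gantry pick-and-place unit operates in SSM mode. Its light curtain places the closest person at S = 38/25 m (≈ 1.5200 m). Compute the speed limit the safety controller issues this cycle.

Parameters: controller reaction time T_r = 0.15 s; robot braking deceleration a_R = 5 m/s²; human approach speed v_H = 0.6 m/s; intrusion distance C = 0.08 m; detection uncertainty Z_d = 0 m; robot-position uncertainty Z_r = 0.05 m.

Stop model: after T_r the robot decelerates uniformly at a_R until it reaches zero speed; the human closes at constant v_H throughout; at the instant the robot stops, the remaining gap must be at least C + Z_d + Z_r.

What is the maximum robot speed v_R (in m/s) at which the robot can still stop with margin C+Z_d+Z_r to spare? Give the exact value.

v_R_max = 5/2 m/s = 2.5000 m/s

quadratic (1/10)·v² + (27/100)·v + (-13/10) = 0
  disc = (27/100)² − 4·(1/10)·(-13/10) = 5929/10000 ; √disc = 77/100
  v_R = (−(27/100) + 77/100) / (2·(1/10)) = 5/2 m/s
check:
braking lasts T_s = (5/2)/5 = 0.5000 s
robot covers v_R·T_r = 2.5000·0.1500 = 0.3750 m before braking
braking distance = 2.5000²/(2·5.0000) = 0.6250 m
person approaches 0.6000·(0.1500+0.5000) = 0.3900 m
residual clearance needed = 0.0800+0.0000+0.0500 = 0.1300 m
sum ≈ 0.3750+0.6250+0.3900+0.1300 ≈ 1.5200 m = S ✓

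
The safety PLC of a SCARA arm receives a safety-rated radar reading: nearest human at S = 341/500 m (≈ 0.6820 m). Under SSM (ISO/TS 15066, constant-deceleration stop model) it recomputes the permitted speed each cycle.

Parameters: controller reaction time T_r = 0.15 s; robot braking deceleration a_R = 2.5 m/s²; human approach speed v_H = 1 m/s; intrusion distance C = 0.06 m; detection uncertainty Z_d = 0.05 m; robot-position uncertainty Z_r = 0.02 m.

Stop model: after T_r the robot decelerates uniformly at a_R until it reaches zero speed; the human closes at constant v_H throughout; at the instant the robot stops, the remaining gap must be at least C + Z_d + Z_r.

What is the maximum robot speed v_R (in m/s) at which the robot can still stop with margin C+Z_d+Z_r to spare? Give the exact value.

collect terms ⇒ (1/5)·v_R² + (11/20)·v_R + (-201/500) = 0
  disc = (11/20)² − 4·(1/5)·(-201/500) = 6241/10000 ; √disc = 79/100
  v_R = (−(11/20) + 79/100) / (2·(1/5)) = 3/5 m/s
check:
T_s = v_R/a_R = (3/5)/(5/2) = 0.2400 s
robot covers v_R·T_r = 0.6000·0.1500 = 0.0900 m before braking
robot under decel: 0.6000²/(2·2.5000) = 0.0720 m
human closes 1.0000·0.3900 = 0.3900 m
residual clearance needed = 0.0600+0.0500+0.0200 = 0.1300 m
sum ≈ 0.0900+0.0720+0.3900+0.1300 ≈ 0.6820 m = S ✓

v_R_max = 3/5 m/s = 0.6000 m/s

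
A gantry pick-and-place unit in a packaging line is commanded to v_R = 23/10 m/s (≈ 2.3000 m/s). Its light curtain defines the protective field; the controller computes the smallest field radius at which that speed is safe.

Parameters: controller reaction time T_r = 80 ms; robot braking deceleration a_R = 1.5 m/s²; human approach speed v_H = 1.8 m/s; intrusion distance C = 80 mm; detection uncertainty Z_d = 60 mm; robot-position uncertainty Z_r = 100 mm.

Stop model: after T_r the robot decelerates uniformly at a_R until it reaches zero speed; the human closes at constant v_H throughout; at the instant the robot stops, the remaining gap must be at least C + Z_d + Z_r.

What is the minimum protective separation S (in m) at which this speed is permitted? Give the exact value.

S_min = 7637/1500 m = 5.0913 m

T_s = v_R/a_R = (23/10)/(3/2) = 1.5333 s
reaction-phase robot travel = 2.3000·0.0800 = 0.1840 m
braking distance = 2.3000²/(2·1.5000) = 1.7633 m
human over T_r+T_s: 1.8000·(0.0800+1.5333) = 2.9040 m
margins: 0.0800+0.0600+0.1000 = 0.2400 m
S_min ≈ 0.1840+1.7633+2.9040+0.2400  ⇒  S_min = 7637/1500 m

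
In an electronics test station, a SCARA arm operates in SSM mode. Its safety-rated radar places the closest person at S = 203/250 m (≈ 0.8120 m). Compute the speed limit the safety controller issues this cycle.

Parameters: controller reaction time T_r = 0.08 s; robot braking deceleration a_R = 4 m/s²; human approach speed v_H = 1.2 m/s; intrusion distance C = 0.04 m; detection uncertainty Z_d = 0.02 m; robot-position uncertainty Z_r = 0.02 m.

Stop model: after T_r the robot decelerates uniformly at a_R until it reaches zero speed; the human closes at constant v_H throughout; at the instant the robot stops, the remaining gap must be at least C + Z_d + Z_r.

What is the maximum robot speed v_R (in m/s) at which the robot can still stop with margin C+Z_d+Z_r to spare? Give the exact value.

collect terms ⇒ (1/8)·v_R² + (19/50)·v_R + (-159/250) = 0
  disc = (19/50)² − 4·(1/8)·(-159/250) = 289/625 ; √disc = 17/25
  v_R = (−(19/50) + 17/25) / (2·(1/8)) = 6/5 m/s
check:
braking lasts T_s = (6/5)/4 = 0.3000 s
robot in T_r: 1.2000·0.0800 = 0.0960 m
robot under decel: 1.2000²/(2·4.0000) = 0.1800 m
person approaches 1.2000·(0.0800+0.3000) = 0.4560 m
residual clearance needed = 0.0400+0.0200+0.0200 = 0.0800 m
sum ≈ 0.0960+0.1800+0.4560+0.0800 ≈ 0.8120 m = S ✓

v_R_max = 6/5 m/s = 1.2000 m/s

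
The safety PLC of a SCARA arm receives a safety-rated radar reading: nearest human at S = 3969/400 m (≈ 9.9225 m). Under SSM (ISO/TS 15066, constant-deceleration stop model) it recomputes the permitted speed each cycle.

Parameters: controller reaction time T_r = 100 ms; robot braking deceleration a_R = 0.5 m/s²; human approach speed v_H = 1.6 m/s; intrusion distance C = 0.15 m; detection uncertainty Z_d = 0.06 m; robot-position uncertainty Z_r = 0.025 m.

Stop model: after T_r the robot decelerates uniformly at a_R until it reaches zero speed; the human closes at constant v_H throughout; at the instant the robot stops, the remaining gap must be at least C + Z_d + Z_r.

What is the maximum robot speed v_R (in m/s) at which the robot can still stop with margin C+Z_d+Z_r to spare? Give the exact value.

collect terms ⇒ (1)·v_R² + (33/10)·v_R + (-3811/400) = 0
  disc = (33/10)² − 4·(1)·(-3811/400) = 49 ; √disc = 7
  v_R = (−(33/10) + 7) / (2·(1)) = 37/20 m/s
check:
T_s = v_R/a_R = (37/20)/(1/2) = 3.7000 s
reaction-phase robot travel = 1.8500·0.1000 = 0.1850 m
robot covers 1.8500·3.7000 − ½·0.5000·3.7000² = 3.4225 m while stopping
human over T_r+T_s: 1.6000·(0.1000+3.7000) = 6.0800 m
residual clearance needed = 0.1500+0.0600+0.0250 = 0.2350 m
sum ≈ 0.1850+3.4225+6.0800+0.2350 ≈ 9.9225 m = S ✓

v_R_max = 37/20 m/s = 1.8500 m/s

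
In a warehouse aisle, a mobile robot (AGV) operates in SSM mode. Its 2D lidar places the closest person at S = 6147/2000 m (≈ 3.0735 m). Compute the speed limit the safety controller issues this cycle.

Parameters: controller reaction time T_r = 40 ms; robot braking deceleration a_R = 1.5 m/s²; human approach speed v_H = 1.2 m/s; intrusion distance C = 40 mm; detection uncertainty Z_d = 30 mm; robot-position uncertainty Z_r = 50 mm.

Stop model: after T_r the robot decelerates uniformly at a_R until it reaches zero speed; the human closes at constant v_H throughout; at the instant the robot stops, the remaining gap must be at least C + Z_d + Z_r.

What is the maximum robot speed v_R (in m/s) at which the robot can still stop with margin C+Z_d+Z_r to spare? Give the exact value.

at the boundary: (1/3)·v² + (21/25)·v + (-5811/2000) = 0
  disc = (21/25)² − 4·(1/3)·(-5811/2000) = 11449/2500 ; √disc = 107/50
  v_R = (−(21/25) + 107/50) / (2·(1/3)) = 39/20 m/s
check:
braking lasts T_s = (39/20)/(3/2) = 1.3000 s
robot covers v_R·T_r = 1.9500·0.0400 = 0.0780 m before braking
robot covers 1.9500·1.3000 − ½·1.5000·1.3000² = 1.2675 m while stopping
human over T_r+T_s: 1.2000·(0.0400+1.3000) = 1.6080 m
residual clearance needed = 0.0400+0.0300+0.0500 = 0.1200 m
sum ≈ 0.0780+1.2675+1.6080+0.1200 ≈ 3.0735 m = S ✓

v_R_max = 39/20 m/s = 1.9500 m/s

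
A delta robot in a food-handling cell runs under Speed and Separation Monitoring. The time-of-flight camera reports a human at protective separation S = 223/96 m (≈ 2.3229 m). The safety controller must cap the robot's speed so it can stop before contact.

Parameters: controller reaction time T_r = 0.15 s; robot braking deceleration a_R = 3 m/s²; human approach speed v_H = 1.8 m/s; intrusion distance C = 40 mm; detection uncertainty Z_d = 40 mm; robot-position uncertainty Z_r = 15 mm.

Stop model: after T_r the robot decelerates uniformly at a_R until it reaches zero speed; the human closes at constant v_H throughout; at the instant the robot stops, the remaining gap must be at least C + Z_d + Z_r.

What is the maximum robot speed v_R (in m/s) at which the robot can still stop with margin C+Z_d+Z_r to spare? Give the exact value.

at the boundary: (1/6)·v² + (3/4)·v + (-4699/2400) = 0
  disc = (3/4)² − 4·(1/6)·(-4699/2400) = 1681/900 ; √disc = 41/30
  v_R = (−(3/4) + 41/30) / (2·(1/6)) = 37/20 m/s
check:
T_s = v_R/a_R = (37/20)/3 = 0.6167 s
robot in T_r: 1.8500·0.1500 = 0.2775 m
robot covers 1.8500·0.6167 − ½·3.0000·0.6167² = 0.5704 m while stopping
person approaches 1.8000·(0.1500+0.6167) = 1.3800 m
residual clearance needed = 0.0400+0.0400+0.0150 = 0.0950 m
sum ≈ 0.2775+0.5704+1.3800+0.0950 ≈ 2.3229 m = S ✓

v_R_max = 37/20 m/s = 1.8500 m/s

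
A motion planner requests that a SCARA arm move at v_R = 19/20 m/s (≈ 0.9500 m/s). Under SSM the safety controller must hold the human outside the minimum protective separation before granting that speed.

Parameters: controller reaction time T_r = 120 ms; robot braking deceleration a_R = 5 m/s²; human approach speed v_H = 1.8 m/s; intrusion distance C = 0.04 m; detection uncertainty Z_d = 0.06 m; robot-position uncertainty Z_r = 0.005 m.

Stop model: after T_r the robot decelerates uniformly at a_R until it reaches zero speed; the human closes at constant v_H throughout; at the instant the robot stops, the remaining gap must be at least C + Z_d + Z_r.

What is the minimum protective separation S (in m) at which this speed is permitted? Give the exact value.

stop time T_s = (19/20)/5 = 0.1900 s
robot covers v_R·T_r = 0.9500·0.1200 = 0.1140 m before braking
robot under decel: 0.9500²/(2·5.0000) = 0.0902 m
human closes 1.8000·0.3100 = 0.5580 m
residual clearance needed = 0.0400+0.0600+0.0050 = 0.1050 m
S_min ≈ 0.1140+0.0902+0.5580+0.1050  ⇒  S_min = 3469/4000 m

S_min = 3469/4000 m = 0.8672 m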